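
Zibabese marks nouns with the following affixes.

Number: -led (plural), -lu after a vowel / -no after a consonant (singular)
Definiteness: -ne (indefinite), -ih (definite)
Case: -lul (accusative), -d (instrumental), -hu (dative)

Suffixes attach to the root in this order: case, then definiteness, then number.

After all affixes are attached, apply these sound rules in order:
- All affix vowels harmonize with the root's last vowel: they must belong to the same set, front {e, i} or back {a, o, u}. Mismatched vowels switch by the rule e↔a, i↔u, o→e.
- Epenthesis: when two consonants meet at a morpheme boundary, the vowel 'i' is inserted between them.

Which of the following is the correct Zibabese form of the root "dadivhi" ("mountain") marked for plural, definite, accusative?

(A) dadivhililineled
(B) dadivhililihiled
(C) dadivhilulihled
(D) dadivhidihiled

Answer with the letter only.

B

Attach case accusative -lul → dadivhilul.
Attach definiteness definite -ih → dadivhilulih.
Attach number plural -led → dadivhilulihled.
Apply vowel harmony: dadivhilulihled → dadivhililihled.
Apply epenthesis: dadivhililihled → dadivhililihiled.
So the correct form is dadivhililihiled, option (B).
(A) dadivhililineled is wrong: it uses indefinite instead of definite for definiteness.
(D) dadivhidihiled is wrong: it uses instrumental instead of accusative for case.
(C) dadivhilulihled is wrong: it fails to apply the sound rule(s).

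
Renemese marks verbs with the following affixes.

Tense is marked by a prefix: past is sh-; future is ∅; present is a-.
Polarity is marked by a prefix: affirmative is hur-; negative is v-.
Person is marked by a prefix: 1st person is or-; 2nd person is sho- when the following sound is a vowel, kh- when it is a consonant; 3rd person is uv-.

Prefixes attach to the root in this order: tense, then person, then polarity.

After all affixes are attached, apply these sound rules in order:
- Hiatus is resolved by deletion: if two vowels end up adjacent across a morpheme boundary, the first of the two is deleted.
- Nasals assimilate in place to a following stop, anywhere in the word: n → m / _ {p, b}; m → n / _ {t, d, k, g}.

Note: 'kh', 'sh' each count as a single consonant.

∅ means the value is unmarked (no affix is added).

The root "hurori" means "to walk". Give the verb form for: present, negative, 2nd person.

Attach tense present a- → ahurori.
Attach person 2nd person sho- (before vowel 'a') → shoahurori.
Attach polarity negative v- → vshoahurori.
Apply vowel deletion: vshoahurori → vshahurori.
Nasal assimilation: no change.

vshahurori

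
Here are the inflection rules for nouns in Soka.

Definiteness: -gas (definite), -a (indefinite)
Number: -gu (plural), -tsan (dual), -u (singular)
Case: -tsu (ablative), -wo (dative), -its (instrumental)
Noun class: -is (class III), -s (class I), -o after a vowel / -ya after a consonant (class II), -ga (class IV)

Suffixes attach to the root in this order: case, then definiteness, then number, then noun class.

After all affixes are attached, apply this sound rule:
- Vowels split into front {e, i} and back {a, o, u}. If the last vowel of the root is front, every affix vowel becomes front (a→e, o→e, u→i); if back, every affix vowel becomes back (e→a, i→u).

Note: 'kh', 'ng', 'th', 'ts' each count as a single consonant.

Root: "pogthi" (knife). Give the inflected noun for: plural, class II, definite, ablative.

Attach case ablative -tsu → pogthitsu.
Attach definiteness definite -gas → pogthitsugas.
Attach number plural -gu → pogthitsugasgu.
Attach noun class class II -o (after vowel 'u') → pogthitsugasguo.
Apply vowel harmony: pogthitsugasguo → pogthitsigesgie.

pogthitsigesgie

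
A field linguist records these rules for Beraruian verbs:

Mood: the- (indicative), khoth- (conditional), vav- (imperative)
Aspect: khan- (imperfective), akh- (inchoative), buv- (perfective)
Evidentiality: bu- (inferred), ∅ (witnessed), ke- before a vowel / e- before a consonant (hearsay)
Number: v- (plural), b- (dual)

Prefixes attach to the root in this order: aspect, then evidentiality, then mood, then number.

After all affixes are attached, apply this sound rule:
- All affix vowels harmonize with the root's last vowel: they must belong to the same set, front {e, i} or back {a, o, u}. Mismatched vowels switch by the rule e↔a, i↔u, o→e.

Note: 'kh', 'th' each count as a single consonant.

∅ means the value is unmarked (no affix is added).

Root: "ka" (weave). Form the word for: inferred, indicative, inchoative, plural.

Attach aspect inchoative akh- → akhka.
Attach evidentiality inferred bu- → buakhka.
Attach mood indicative the- → thebuakhka.
Attach number plural v- → vthebuakhka.
Apply vowel harmony: vthebuakhka → vthabuakhka.

vthabuakhka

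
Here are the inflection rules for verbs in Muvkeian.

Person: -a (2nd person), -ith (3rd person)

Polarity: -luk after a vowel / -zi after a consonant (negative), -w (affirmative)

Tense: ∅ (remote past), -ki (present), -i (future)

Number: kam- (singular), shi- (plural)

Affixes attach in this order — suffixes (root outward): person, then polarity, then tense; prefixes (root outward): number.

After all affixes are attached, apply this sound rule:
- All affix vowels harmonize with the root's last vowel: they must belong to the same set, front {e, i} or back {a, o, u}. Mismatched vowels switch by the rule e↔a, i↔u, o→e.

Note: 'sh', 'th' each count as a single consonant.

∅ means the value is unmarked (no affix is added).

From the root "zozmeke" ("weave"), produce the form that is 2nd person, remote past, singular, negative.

Attach person 2nd person -a → zozmekea.
Attach number singular kam- → kamzozmekea.
Attach polarity negative -luk (after vowel 'a') → kamzozmekealuk.
tense = remote past: zero marking, form stays kamzozmekealuk.
Apply vowel harmony: kamzozmekealuk → kemzozmekeelik.

kemzozmekeelik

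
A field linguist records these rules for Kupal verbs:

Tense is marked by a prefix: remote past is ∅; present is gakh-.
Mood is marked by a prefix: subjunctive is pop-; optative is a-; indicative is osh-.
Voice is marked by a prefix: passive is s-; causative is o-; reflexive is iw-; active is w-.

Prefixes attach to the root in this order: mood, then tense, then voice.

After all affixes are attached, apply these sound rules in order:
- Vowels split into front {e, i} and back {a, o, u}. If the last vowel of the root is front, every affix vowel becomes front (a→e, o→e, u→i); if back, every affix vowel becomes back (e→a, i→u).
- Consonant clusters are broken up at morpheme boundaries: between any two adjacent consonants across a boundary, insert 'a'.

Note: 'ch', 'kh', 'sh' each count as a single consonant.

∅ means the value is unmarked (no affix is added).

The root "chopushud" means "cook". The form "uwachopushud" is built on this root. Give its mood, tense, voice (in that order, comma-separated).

optative, remote past, reflexive

Segment: iw-a-chopushud.
mood: a- → optative.
tense: ∅ → remote past.
voice: iw- → reflexive.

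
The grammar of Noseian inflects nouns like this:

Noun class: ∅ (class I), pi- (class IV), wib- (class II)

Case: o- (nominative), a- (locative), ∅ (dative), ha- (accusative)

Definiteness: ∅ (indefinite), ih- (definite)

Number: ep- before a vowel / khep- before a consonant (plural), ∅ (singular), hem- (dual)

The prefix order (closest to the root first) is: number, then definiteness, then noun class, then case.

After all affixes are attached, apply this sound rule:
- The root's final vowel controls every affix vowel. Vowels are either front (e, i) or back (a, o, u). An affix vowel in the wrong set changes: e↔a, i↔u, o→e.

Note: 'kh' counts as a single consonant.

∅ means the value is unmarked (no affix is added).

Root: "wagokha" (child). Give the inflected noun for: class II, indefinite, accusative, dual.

Attach number dual hem- → hemwagokha.
definiteness = indefinite: zero marking, form stays hemwagokha.
Attach noun class class II wib- → wibhemwagokha.
Attach case accusative ha- → hawibhemwagokha.
Apply vowel harmony: hawibhemwagokha → hawubhamwagokha.

hawubhamwagokha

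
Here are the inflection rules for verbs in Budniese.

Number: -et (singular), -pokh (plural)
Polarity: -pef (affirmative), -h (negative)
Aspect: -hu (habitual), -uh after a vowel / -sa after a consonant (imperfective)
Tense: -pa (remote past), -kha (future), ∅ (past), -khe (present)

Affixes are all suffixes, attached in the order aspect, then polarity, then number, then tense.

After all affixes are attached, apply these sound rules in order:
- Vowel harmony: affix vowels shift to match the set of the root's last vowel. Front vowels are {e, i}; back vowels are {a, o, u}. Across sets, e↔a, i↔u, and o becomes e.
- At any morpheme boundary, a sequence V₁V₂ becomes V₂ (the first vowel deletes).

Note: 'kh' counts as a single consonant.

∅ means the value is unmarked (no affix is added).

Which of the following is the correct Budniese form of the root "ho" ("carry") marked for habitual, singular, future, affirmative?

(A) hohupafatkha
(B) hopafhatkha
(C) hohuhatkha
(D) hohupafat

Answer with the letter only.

Attach aspect habitual -hu → hohu.
Attach polarity affirmative -pef → hohupef.
Attach number singular -et → hohupefet.
Attach tense future -kha → hohupefetkha.
Apply vowel harmony: hohupefetkha → hohupafatkha.
Vowel deletion: no change.
So the correct form is hohupafatkha, option (A).
(D) hohupafat is wrong: it uses past instead of future for tense.
(C) hohuhatkha is wrong: it uses negative instead of affirmative for polarity.
(B) hopafhatkha is wrong: it has the affixes in the wrong order.

A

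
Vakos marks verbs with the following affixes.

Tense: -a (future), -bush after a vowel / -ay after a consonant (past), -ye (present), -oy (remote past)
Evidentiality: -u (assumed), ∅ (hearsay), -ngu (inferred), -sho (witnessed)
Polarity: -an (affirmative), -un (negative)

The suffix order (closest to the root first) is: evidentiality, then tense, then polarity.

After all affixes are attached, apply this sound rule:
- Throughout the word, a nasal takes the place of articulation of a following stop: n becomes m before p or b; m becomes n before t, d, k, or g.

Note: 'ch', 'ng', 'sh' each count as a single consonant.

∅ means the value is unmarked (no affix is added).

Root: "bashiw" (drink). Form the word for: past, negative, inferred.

Attach evidentiality inferred -ngu → bashiwngu.
Attach tense past -bush (after vowel 'u') → bashiwngubush.
Attach polarity negative -un → bashiwngubushun.
Nasal assimilation: no change.

bashiwngubushun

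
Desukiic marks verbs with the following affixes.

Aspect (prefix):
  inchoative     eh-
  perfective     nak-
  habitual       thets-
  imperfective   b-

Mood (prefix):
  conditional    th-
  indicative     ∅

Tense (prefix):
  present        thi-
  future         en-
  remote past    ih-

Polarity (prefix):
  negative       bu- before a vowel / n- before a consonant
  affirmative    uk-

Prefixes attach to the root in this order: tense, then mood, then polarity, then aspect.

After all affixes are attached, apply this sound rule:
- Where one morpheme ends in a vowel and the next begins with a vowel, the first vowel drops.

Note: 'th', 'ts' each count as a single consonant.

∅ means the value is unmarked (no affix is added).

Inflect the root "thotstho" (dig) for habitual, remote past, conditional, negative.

thetsnthihthotstho

Attach tense remote past ih- → ihthotstho.
Attach mood conditional th- → thihthotstho.
Attach polarity negative n- (before consonant 'th') → nthihthotstho.
Attach aspect habitual thets- → thetsnthihthotstho.
Vowel deletion: no change.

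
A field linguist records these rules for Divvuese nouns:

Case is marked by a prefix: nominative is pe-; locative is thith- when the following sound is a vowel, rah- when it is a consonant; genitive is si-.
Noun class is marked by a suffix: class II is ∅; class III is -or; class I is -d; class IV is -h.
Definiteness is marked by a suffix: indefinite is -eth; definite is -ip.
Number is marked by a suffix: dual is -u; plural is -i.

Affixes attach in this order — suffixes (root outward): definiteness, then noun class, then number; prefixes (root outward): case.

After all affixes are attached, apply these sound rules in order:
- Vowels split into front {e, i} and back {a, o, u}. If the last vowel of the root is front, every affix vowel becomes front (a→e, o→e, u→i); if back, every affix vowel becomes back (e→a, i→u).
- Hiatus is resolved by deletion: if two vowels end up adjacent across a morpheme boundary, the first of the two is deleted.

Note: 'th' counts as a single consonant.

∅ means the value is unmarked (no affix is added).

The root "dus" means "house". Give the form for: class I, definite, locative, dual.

Attach definiteness definite -ip → dusip.
Attach noun class class I -d → dusipd.
Attach case locative rah- (before consonant 'd') → rahdusipd.
Attach number dual -u → rahdusipdu.
Apply vowel harmony: rahdusipdu → rahdusupdu.
Vowel deletion: no change.

rahdusupdu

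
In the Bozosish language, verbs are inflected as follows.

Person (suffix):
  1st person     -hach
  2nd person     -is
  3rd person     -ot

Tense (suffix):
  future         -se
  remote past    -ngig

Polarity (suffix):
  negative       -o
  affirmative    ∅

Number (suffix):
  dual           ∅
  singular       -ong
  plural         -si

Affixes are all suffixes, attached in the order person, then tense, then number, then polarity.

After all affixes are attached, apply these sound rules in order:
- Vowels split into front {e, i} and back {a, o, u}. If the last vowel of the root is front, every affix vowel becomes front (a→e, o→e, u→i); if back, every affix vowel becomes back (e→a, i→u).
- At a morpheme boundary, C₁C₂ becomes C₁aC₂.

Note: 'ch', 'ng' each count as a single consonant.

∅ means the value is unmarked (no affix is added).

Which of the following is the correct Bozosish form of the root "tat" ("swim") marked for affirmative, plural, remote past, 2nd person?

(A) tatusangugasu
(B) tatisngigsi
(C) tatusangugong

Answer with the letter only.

Attach person 2nd person -is → tatis.
Attach tense remote past -ngig → tatisngig.
Attach number plural -si → tatisngigsi.
polarity = affirmative: zero marking, form stays tatisngigsi.
Apply vowel harmony: tatisngigsi → tatusngugsu.
Apply epenthesis: tatusngugsu → tatusangugasu.
So the correct form is tatusangugasu, option (A).
(B) tatisngigsi is wrong: it fails to apply the sound rule(s).
(C) tatusangugong is wrong: it uses singular instead of plural for number.

A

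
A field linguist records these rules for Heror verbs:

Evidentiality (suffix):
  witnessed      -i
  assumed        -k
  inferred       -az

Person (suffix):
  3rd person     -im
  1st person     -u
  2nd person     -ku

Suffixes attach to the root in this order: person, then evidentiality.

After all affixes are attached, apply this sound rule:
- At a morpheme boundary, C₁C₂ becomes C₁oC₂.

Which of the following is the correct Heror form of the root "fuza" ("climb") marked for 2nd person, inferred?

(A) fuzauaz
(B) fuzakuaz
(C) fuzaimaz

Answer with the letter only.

Attach person 2nd person -ku → fuzaku.
Attach evidentiality inferred -az → fuzakuaz.
Epenthesis: no change.
So the correct form is fuzakuaz, option (B).
(C) fuzaimaz is wrong: it uses 3rd person instead of 2nd person for person.
(A) fuzauaz is wrong: it uses 1st person instead of 2nd person for person.

B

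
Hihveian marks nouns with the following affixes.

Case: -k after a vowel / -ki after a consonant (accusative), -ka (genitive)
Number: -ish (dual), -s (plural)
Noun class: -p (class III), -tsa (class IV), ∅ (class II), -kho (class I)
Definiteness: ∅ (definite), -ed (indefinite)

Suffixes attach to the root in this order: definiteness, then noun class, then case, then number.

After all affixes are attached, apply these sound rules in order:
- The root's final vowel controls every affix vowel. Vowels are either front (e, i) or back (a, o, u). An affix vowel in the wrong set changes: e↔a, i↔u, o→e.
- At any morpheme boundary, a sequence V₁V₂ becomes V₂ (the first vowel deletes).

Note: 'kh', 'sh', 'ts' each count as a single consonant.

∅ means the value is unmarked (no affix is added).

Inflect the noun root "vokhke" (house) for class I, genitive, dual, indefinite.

vokhkedkhekish

Attach definiteness indefinite -ed → vokhkeed.
Attach noun class class I -kho → vokhkeedkho.
Attach case genitive -ka → vokhkeedkhoka.
Attach number dual -ish → vokhkeedkhokaish.
Apply vowel harmony: vokhkeedkhokaish → vokhkeedkhekeish.
Apply vowel deletion: vokhkeedkhekeish → vokhkedkhekish.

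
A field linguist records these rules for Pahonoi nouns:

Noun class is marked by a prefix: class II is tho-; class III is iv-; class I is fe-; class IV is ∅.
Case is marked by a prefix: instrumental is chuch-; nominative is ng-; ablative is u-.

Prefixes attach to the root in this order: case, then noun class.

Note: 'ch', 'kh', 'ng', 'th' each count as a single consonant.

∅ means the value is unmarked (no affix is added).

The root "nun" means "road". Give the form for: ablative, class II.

Attach case ablative u- → unun.
Attach noun class class II tho- → thounun.

thounun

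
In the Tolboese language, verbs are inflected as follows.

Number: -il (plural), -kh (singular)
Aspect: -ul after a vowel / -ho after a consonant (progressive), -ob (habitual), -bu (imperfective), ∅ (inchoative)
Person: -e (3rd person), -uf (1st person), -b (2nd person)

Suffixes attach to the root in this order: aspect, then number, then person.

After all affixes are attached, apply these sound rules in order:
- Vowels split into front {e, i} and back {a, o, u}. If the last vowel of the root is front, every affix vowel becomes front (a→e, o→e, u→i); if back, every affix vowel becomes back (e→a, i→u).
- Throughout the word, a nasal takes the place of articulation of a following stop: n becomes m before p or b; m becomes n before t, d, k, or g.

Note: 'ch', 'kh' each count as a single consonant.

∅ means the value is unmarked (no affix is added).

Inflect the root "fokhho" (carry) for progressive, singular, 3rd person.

Attach aspect progressive -ul (after vowel 'o') → fokhhoul.
Attach number singular -kh → fokhhoulkh.
Attach person 3rd person -e → fokhhoulkhe.
Apply vowel harmony: fokhhoulkhe → fokhhoulkha.
Nasal assimilation: no change.

fokhhoulkha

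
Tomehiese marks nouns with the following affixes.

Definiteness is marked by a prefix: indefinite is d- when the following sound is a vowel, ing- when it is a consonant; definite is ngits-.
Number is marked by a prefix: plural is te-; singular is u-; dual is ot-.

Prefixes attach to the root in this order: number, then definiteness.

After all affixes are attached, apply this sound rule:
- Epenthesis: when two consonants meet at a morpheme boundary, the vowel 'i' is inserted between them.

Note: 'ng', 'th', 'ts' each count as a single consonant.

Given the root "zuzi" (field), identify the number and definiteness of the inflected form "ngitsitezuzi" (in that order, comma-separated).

plural, definite

Segment: ngits-te-zuzi.
number: te- → plural.
definiteness: ngits- → definite.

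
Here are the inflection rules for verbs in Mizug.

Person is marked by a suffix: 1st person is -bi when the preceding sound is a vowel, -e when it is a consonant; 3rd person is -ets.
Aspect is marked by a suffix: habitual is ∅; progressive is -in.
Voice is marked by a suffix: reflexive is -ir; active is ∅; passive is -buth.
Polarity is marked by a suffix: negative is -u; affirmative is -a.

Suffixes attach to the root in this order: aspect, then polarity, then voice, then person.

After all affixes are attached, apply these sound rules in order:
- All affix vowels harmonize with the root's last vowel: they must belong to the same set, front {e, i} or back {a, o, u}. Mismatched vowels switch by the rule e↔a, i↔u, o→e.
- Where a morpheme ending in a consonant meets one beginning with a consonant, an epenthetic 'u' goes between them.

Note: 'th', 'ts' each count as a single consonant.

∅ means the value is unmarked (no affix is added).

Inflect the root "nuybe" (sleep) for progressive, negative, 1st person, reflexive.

Attach aspect progressive -in → nuybein.
Attach polarity negative -u → nuybeinu.
Attach voice reflexive -ir → nuybeinuir.
Attach person 1st person -e (after consonant 'r') → nuybeinuire.
Apply vowel harmony: nuybeinuire → nuybeiniire.
Epenthesis: no change.

nuybeiniire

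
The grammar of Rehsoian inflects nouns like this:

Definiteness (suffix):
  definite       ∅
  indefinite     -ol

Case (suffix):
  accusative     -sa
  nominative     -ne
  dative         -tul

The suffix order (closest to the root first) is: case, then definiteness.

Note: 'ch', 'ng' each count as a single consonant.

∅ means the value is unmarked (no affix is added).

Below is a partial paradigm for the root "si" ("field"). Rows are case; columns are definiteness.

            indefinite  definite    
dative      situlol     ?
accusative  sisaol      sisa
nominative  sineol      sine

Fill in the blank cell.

Attach case dative -tul → situl.
definiteness = definite: zero marking, form stays situl.

situl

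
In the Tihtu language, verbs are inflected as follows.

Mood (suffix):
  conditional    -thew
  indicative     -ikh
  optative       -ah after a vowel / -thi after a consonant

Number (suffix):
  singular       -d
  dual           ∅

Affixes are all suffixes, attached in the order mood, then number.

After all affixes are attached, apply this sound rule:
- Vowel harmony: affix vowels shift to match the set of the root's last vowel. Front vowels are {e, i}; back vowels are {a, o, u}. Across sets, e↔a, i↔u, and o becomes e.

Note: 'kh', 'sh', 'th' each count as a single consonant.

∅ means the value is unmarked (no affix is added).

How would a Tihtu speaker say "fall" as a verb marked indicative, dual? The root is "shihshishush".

shihshishushukh

Attach mood indicative -ikh → shihshishushikh.
number = dual: zero marking, form stays shihshishushikh.
Apply vowel harmony: shihshishushikh → shihshishushukh.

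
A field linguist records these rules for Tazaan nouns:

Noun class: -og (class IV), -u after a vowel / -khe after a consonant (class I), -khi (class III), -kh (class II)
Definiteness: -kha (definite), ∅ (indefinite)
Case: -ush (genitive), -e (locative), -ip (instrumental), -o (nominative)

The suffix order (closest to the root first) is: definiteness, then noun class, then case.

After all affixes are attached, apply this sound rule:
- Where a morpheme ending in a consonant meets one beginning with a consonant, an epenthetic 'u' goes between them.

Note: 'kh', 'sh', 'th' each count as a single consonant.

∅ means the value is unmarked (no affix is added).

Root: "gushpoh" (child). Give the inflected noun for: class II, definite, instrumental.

Attach definiteness definite -kha → gushpohkha.
Attach noun class class II -kh → gushpohkhakh.
Attach case instrumental -ip → gushpohkhakhip.
Apply epenthesis: gushpohkhakhip → gushpohukhakhip.

gushpohukhakhip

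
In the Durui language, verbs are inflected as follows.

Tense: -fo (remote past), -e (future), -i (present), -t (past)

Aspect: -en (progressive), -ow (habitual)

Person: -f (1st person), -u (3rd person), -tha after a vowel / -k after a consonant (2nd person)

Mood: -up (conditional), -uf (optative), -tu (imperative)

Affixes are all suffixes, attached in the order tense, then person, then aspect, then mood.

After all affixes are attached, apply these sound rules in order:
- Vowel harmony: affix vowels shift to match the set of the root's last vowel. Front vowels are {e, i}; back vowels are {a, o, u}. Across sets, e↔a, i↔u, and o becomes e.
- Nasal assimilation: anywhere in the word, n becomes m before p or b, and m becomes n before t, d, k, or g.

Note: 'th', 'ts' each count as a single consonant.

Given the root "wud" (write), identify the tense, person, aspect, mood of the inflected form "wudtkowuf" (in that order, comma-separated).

Segment: wud-t-k-ow-uf.
tense: -t → past.
person: -tha/k → 2nd person.
aspect: -ow → habitual.
mood: -uf → optative.

past, 2nd person, habitual, optative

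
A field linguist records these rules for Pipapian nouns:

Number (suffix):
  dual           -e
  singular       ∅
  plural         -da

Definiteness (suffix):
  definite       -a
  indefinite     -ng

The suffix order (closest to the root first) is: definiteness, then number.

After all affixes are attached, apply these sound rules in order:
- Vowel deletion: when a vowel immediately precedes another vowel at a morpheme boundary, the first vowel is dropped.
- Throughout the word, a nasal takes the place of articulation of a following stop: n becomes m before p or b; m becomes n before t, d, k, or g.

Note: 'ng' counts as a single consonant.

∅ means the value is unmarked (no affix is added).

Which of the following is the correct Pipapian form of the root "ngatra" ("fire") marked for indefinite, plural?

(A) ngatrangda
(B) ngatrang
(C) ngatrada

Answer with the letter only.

Attach definiteness indefinite -ng → ngatrang.
Attach number plural -da → ngatrangda.
Vowel deletion: no change.
Nasal assimilation: no change.
So the correct form is ngatrangda, option (A).
(C) ngatrada is wrong: it uses definite instead of indefinite for definiteness.
(B) ngatrang is wrong: it uses singular instead of plural for number.

A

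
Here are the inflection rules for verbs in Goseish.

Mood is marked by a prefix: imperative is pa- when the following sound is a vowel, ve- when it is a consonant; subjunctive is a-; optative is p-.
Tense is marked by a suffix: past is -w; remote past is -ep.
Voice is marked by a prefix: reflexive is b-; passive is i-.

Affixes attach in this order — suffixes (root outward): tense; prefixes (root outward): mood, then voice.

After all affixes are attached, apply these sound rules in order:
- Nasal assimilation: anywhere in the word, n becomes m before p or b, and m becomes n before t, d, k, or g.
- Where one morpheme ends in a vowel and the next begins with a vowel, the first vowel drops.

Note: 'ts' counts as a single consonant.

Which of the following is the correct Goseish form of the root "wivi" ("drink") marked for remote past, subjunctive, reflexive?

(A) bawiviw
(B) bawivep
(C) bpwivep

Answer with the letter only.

Attach tense remote past -ep → wiviep.
Attach mood subjunctive a- → awiviep.
Attach voice reflexive b- → bawiviep.
Nasal assimilation: no change.
Apply vowel deletion: bawiviep → bawivep.
So the correct form is bawivep, option (B).
(C) bpwivep is wrong: it uses optative instead of subjunctive for mood.
(A) bawiviw is wrong: it uses past instead of remote past for tense.

B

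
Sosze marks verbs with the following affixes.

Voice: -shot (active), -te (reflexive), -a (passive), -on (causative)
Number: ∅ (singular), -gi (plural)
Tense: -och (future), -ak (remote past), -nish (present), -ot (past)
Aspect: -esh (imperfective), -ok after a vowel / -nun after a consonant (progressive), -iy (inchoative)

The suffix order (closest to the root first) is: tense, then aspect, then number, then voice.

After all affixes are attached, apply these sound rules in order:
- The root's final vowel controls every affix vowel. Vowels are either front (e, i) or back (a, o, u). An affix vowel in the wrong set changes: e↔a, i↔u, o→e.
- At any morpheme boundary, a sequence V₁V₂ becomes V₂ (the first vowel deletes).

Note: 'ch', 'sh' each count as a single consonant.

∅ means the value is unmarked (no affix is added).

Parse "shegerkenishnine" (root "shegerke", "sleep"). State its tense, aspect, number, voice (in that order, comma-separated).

Segment: shegerke-nish-nun-a.
tense: -nish → present.
aspect: -ok/nun → progressive.
number: ∅ → singular.
voice: -a → passive.

present, progressive, singular, passive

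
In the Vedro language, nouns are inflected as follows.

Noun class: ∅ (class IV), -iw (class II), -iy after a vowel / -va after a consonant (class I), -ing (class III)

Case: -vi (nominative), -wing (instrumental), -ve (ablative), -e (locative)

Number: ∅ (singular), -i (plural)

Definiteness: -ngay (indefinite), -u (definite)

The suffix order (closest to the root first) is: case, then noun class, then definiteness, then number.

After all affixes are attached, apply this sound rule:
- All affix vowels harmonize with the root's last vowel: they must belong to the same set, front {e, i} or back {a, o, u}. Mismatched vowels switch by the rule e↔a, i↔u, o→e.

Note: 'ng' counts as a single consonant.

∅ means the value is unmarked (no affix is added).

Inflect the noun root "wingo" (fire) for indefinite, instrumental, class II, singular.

Attach case instrumental -wing → wingowing.
Attach noun class class II -iw → wingowingiw.
Attach definiteness indefinite -ngay → wingowingiwngay.
number = singular: zero marking, form stays wingowingiwngay.
Apply vowel harmony: wingowingiwngay → wingowunguwngay.

wingowunguwngay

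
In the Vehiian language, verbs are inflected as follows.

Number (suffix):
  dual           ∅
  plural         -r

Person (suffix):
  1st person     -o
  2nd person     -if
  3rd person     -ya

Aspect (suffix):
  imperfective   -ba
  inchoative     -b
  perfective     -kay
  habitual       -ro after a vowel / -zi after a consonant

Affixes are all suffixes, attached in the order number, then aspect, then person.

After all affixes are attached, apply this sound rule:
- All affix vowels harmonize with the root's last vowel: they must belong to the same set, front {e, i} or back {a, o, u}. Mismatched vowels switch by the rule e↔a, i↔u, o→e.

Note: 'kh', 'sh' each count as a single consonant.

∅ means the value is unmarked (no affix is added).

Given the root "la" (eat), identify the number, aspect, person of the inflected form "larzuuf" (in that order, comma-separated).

Segment: la-r-zi-if.
number: -r → plural.
aspect: -ro/zi → habitual.
person: -if → 2nd person.

plural, habitual, 2nd person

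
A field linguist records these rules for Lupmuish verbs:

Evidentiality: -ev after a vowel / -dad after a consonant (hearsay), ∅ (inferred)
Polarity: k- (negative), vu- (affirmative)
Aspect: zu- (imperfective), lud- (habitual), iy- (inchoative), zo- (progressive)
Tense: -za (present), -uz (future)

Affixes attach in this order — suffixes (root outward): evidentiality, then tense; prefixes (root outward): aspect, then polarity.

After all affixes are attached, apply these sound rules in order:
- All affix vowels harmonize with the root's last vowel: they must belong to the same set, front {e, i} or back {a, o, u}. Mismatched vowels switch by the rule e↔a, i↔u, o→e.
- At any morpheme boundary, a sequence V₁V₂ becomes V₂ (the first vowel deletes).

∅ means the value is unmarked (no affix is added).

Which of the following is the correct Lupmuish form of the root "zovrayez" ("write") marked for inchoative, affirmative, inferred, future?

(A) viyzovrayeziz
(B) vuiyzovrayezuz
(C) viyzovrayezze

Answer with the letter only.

evidentiality = inferred: zero marking, form stays zovrayez.
Attach aspect inchoative iy- → iyzovrayez.
Attach tense future -uz → iyzovrayezuz.
Attach polarity affirmative vu- → vuiyzovrayezuz.
Apply vowel harmony: vuiyzovrayezuz → viiyzovrayeziz.
Apply vowel deletion: viiyzovrayeziz → viyzovrayeziz.
So the correct form is viyzovrayeziz, option (A).
(B) vuiyzovrayezuz is wrong: it fails to apply the sound rule(s).
(C) viyzovrayezze is wrong: it uses present instead of future for tense.

A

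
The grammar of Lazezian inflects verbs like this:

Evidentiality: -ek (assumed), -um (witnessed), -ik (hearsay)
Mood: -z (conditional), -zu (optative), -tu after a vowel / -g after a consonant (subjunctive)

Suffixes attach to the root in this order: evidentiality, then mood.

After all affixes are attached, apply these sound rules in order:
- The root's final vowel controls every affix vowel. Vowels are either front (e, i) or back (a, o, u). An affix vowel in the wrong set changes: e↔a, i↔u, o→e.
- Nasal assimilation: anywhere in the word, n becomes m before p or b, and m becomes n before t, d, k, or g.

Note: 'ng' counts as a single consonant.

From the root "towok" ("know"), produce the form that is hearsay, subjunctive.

Attach evidentiality hearsay -ik → towokik.
Attach mood subjunctive -g (after consonant 'k') → towokikg.
Apply vowel harmony: towokikg → towokukg.
Nasal assimilation: no change.

towokukg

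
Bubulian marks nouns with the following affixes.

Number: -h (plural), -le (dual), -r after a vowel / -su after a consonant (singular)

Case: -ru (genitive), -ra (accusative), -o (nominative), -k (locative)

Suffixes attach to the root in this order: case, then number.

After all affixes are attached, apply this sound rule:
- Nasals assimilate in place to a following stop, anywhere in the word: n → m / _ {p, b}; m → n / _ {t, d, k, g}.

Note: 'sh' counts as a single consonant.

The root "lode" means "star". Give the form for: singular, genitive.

Attach case genitive -ru → loderu.
Attach number singular -r (after vowel 'u') → loderur.
Nasal assimilation: no change.

loderur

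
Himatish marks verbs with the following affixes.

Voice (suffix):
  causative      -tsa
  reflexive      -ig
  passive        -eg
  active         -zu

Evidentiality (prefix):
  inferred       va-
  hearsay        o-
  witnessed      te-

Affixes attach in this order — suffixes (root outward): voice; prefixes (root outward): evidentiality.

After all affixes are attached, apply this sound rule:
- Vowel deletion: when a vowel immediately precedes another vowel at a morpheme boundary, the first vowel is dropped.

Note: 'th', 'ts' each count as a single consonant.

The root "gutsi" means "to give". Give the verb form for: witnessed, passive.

tegutseg

Attach evidentiality witnessed te- → tegutsi.
Attach voice passive -eg → tegutsieg.
Apply vowel deletion: tegutsieg → tegutseg.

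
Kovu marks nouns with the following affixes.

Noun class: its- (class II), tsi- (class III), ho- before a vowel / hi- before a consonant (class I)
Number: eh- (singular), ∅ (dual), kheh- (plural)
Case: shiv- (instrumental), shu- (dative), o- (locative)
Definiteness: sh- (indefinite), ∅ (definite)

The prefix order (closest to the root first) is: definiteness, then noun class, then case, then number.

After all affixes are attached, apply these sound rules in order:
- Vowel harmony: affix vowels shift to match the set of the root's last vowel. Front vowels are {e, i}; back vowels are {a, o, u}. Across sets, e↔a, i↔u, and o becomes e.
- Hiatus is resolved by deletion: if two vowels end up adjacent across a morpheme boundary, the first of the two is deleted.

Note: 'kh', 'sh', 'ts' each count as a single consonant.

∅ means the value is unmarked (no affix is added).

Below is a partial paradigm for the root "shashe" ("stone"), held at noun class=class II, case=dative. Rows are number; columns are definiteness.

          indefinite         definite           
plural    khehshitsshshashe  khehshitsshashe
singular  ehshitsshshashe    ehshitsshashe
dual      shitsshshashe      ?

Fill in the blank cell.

definiteness = definite: zero marking, form stays shashe.
Attach noun class class II its- → itsshashe.
Attach case dative shu- → shuitsshashe.
number = dual: zero marking, form stays shuitsshashe.
Apply vowel harmony: shuitsshashe → shiitsshashe.
Apply vowel deletion: shiitsshashe → shitsshashe.

shitsshashe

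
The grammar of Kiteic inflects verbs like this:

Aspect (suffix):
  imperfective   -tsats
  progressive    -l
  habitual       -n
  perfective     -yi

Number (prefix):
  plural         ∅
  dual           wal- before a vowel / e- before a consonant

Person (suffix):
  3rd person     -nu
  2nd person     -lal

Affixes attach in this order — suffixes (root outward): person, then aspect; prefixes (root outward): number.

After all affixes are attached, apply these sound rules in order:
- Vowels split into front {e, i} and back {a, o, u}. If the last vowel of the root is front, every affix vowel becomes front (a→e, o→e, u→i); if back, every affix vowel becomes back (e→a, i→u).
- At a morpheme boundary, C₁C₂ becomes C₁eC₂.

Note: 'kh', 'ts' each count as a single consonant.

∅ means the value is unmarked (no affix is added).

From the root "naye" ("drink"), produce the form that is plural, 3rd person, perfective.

Attach person 3rd person -nu → nayenu.
Attach aspect perfective -yi → nayenuyi.
number = plural: zero marking, form stays nayenuyi.
Apply vowel harmony: nayenuyi → nayeniyi.
Epenthesis: no change.

nayeniyi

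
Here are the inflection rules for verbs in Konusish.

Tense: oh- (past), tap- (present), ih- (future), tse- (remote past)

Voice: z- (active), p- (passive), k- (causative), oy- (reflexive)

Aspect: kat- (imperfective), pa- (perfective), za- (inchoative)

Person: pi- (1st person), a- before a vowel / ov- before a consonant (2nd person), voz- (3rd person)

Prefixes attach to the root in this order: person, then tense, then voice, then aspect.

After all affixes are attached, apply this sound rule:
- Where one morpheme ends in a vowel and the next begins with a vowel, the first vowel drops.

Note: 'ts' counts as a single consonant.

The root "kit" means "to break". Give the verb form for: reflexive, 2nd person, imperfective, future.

Attach person 2nd person ov- (before consonant 'k') → ovkit.
Attach tense future ih- → ihovkit.
Attach voice reflexive oy- → oyihovkit.
Attach aspect imperfective kat- → katoyihovkit.
Vowel deletion: no change.

katoyihovkit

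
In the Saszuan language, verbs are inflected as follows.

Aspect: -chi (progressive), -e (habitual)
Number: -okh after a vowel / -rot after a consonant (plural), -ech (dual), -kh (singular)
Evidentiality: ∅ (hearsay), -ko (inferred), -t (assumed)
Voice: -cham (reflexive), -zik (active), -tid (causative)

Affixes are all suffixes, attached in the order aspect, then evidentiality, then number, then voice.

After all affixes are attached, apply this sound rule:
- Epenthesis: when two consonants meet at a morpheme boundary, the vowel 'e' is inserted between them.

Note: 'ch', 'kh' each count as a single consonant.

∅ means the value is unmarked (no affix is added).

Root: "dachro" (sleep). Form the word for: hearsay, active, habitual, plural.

Attach aspect habitual -e → dachroe.
evidentiality = hearsay: zero marking, form stays dachroe.
Attach number plural -okh (after vowel 'e') → dachroeokh.
Attach voice active -zik → dachroeokhzik.
Apply epenthesis: dachroeokhzik → dachroeokhezik.

dachroeokhezik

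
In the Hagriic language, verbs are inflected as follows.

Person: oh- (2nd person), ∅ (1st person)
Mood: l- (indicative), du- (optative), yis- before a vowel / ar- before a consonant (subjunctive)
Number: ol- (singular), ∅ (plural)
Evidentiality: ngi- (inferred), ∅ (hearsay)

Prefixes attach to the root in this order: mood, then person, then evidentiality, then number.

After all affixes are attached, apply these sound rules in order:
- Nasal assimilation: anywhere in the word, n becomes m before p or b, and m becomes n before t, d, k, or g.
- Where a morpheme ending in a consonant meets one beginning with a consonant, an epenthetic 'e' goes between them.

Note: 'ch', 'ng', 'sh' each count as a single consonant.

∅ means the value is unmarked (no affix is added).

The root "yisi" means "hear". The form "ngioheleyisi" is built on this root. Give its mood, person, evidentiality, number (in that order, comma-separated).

Segment: ngi-oh-l-yisi.
mood: l- → indicative.
person: oh- → 2nd person.
evidentiality: ngi- → inferred.
number: ∅ → plural.

indicative, 2nd person, inferred, plural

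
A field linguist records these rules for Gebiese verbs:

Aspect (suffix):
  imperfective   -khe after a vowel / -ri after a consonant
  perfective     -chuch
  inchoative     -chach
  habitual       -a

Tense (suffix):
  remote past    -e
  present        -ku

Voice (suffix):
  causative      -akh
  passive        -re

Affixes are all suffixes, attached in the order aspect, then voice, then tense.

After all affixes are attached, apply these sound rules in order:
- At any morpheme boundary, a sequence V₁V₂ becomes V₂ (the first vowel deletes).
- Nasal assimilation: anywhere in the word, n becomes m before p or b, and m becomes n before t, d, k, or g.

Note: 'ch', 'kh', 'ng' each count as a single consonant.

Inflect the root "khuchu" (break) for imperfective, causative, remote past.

khuchukhakhe

Attach aspect imperfective -khe (after vowel 'u') → khuchukhe.
Attach voice causative -akh → khuchukheakh.
Attach tense remote past -e → khuchukheakhe.
Apply vowel deletion: khuchukheakhe → khuchukhakhe.
Nasal assimilation: no change.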